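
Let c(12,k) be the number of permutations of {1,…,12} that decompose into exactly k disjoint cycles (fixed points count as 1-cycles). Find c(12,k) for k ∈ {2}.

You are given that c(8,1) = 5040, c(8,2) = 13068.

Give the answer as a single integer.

row 9: T[9][1]=8·5040+0=40320  T[9][2]=8·13068+5040=109584
row 10: T[10][1]=9·40320+0=362880  T[10][2]=9·109584+40320=1026576
row 11: T[11][1]=10·362880+0=3628800  T[11][2]=10·1026576+362880=10628640
row 12: T[12][2]=11·10628640+3628800=120543840
Read c(12,2) = 120543840.

120543840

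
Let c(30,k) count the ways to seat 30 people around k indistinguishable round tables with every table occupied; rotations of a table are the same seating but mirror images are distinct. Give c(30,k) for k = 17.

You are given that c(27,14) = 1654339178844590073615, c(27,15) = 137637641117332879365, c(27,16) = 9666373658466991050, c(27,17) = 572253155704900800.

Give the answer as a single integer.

48487623689430693038025

row 28: T[28][15]=27·137637641117332879365+1654339178844590073615=5370555489012577816470  T[28][16]=27·9666373658466991050+137637641117332879365=398629729895941637715  T[28][17]=27·572253155704900800+9666373658466991050=25117208862499312650
row 29: T[29][16]=28·398629729895941637715+5370555489012577816470=16532187926098943672490  T[29][17]=28·25117208862499312650+398629729895941637715=1101911578045922391915
row 30: T[30][17]=29·1101911578045922391915+16532187926098943672490=48487623689430693038025
Read c(30,17) = 48487623689430693038025.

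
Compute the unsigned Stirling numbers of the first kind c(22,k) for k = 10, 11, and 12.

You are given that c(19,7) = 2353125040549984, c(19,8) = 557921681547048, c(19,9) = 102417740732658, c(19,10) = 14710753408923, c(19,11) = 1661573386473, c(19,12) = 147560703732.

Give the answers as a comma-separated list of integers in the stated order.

row 20: T[20][8]=19·557921681547048+2353125040549984=12953636989943896  T[20][9]=19·102417740732658+557921681547048=2503858755467550  T[20][10]=19·14710753408923+102417740732658=381922055502195  T[20][11]=19·1661573386473+14710753408923=46280647751910  T[20][12]=19·147560703732+1661573386473=4465226757381
row 21: T[21][9]=20·2503858755467550+12953636989943896=63030812099294896  T[21][10]=20·381922055502195+2503858755467550=10142299865511450  T[21][11]=20·46280647751910+381922055502195=1307535010540395  T[21][12]=20·4465226757381+46280647751910=135585182899530
row 22: T[22][10]=21·10142299865511450+63030812099294896=276019109275035346  T[22][11]=21·1307535010540395+10142299865511450=37600535086859745  T[22][12]=21·135585182899530+1307535010540395=4154823851430525
Read c(22,10) = 276019109275035346, c(22,11) = 37600535086859745, c(22,12) = 4154823851430525.

276019109275035346, 37600535086859745, 4154823851430525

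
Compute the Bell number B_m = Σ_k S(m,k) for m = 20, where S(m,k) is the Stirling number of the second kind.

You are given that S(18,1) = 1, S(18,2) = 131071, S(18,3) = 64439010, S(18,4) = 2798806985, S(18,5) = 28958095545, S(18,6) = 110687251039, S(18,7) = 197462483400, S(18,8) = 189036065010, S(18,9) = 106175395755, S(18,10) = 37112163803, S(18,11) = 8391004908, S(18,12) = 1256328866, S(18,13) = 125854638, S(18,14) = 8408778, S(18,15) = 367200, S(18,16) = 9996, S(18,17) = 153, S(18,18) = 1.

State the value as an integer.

51724158235372

row 19: T[19][1]=1·1+0=1  T[19][2]=2·131071+1=262143  T[19][3]=3·64439010+131071=193448101  T[19][4]=4·2798806985+64439010=11259666950  T[19][5]=5·28958095545+2798806985=147589284710  T[19][6]=6·110687251039+28958095545=693081601779  T[19][7]=7·197462483400+110687251039=1492924634839  T[19][8]=8·189036065010+197462483400=1709751003480  T[19][9]=9·106175395755+189036065010=1144614626805  T[19][10]=10·37112163803+106175395755=477297033785  T[19][11]=11·8391004908+37112163803=129413217791  T[19][12]=12·1256328866+8391004908=23466951300  T[19][13]=13·125854638+1256328866=2892439160  T[19][14]=14·8408778+125854638=243577530  T[19][15]=15·367200+8408778=13916778  T[19][16]=16·9996+367200=527136  T[19][17]=17·153+9996=12597  T[19][18]=18·1+153=171  T[19][19]=19·0+1=1
row 20: T[20][1]=1·1+0=1  T[20][2]=2·262143+1=524287  T[20][3]=3·193448101+262143=580606446  T[20][4]=4·11259666950+193448101=45232115901  T[20][5]=5·147589284710+11259666950=749206090500  T[20][6]=6·693081601779+147589284710=4306078895384  T[20][7]=7·1492924634839+693081601779=11143554045652  T[20][8]=8·1709751003480+1492924634839=15170932662679  T[20][9]=9·1144614626805+1709751003480=12011282644725  T[20][10]=10·477297033785+1144614626805=5917584964655  T[20][11]=11·129413217791+477297033785=1900842429486  T[20][12]=12·23466951300+129413217791=411016633391  T[20][13]=13·2892439160+23466951300=61068660380  T[20][14]=14·243577530+2892439160=6302524580  T[20][15]=15·13916778+243577530=452329200  T[20][16]=16·527136+13916778=22350954  T[20][17]=17·12597+527136=741285  T[20][18]=18·171+12597=15675  T[20][19]=19·1+171=190  T[20][20]=20·0+1=1
B_20 = ΣS(20,k) = 1+524287+580606446+45232115901+749206090500+4306078895384+11143554045652+15170932662679+12011282644725+5917584964655+1900842429486+411016633391+61068660380+6302524580+452329200+22350954+741285+15675+190+1 = 51724158235372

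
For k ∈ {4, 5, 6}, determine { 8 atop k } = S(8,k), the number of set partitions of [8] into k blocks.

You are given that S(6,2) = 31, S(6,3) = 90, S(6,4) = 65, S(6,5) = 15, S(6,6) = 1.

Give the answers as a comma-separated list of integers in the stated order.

row 7: T[7][3]=3·90+31=301  T[7][4]=4·65+90=350  T[7][5]=5·15+65=140  T[7][6]=6·1+15=21
row 8: T[8][4]=4·350+301=1701  T[8][5]=5·140+350=1050  T[8][6]=6·21+140=266
Read S(8,4) = 1701, S(8,5) = 1050, S(8,6) = 266.

1701, 1050, 266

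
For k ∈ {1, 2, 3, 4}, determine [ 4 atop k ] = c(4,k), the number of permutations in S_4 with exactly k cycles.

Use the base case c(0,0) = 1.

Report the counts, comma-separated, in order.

r1: T_1,1=0×0+1=1
r2: T_2,1=1×1+0=1; T_2,2=1×0+1=1
r3: T_3,1=2×1+0=2; T_3,2=2×1+1=3; T_3,3=2×0+1=1
r4: T_4,1=3×2+0=6; T_4,2=3×3+2=11; T_4,3=3×1+3=6; T_4,4=3×0+1=1
Read c(4,1) = 6, c(4,2) = 11, c(4,3) = 6, c(4,4) = 1.

6, 11, 6, 1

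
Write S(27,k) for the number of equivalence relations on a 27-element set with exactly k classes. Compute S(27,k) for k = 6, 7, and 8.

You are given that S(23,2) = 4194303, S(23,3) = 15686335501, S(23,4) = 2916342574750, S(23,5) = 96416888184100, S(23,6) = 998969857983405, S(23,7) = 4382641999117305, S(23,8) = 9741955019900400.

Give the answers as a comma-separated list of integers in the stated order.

1359801318005044551, 11647571772911241531, 47628831813556336200

i=24: T(24,3)=4194303+3·15686335501=47063200806 | T(24,4)=15686335501+4·2916342574750=11681056634501 | T(24,5)=2916342574750+5·96416888184100=485000783495250 | T(24,6)=96416888184100+6·998969857983405=6090236036084530 | T(24,7)=998969857983405+7·4382641999117305=31677463851804540 | T(24,8)=4382641999117305+8·9741955019900400=82318282158320505
i=25: T(25,4)=47063200806+4·11681056634501=46771289738810 | T(25,5)=11681056634501+5·485000783495250=2436684974110751 | T(25,6)=485000783495250+6·6090236036084530=37026417000002430 | T(25,7)=6090236036084530+7·31677463851804540=227832482998716310 | T(25,8)=31677463851804540+8·82318282158320505=690223721118368580
i=26: T(26,5)=46771289738810+5·2436684974110751=12230196160292565 | T(26,6)=2436684974110751+6·37026417000002430=224595186974125331 | T(26,7)=37026417000002430+7·227832482998716310=1631853797991016600 | T(26,8)=227832482998716310+8·690223721118368580=5749622251945664950
i=27: T(27,6)=12230196160292565+6·224595186974125331=1359801318005044551 | T(27,7)=224595186974125331+7·1631853797991016600=11647571772911241531 | T(27,8)=1631853797991016600+8·5749622251945664950=47628831813556336200
Read S(27,6) = 1359801318005044551, S(27,7) = 11647571772911241531, S(27,8) = 47628831813556336200.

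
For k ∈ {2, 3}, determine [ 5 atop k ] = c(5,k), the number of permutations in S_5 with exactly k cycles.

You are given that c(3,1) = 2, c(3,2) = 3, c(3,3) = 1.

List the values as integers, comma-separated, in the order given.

i=4: T(4,1)=0+3·2=6 | T(4,2)=2+3·3=11 | T(4,3)=3+3·1=6
i=5: T(5,2)=6+4·11=50 | T(5,3)=11+4·6=35
Read c(5,2) = 50, c(5,3) = 35.

50, 35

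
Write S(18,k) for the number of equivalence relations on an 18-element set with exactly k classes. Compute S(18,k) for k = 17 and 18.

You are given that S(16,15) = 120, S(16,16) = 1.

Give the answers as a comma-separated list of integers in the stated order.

[17] T[17,16]:16*1+120=136 · T[17,17]:17*0+1=1
[18] T[18,17]:17*1+136=153 · T[18,18]:18*0+1=1
Read S(18,17) = 153, S(18,18) = 1.

153, 1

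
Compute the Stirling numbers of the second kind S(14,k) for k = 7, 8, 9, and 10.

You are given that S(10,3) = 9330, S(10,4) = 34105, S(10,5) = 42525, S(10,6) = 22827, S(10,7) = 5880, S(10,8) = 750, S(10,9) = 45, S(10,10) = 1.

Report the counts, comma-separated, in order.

49329280, 20912320, 5135130, 752752

i=11: T(11,4)=9330+4·34105=145750 | T(11,5)=34105+5·42525=246730 | T(11,6)=42525+6·22827=179487 | T(11,7)=22827+7·5880=63987 | T(11,8)=5880+8·750=11880 | T(11,9)=750+9·45=1155 | T(11,10)=45+10·1=55
i=12: T(12,5)=145750+5·246730=1379400 | T(12,6)=246730+6·179487=1323652 | T(12,7)=179487+7·63987=627396 | T(12,8)=63987+8·11880=159027 | T(12,9)=11880+9·1155=22275 | T(12,10)=1155+10·55=1705
i=13: T(13,6)=1379400+6·1323652=9321312 | T(13,7)=1323652+7·627396=5715424 | T(13,8)=627396+8·159027=1899612 | T(13,9)=159027+9·22275=359502 | T(13,10)=22275+10·1705=39325
i=14: T(14,7)=9321312+7·5715424=49329280 | T(14,8)=5715424+8·1899612=20912320 | T(14,9)=1899612+9·359502=5135130 | T(14,10)=359502+10·39325=752752
Read S(14,7) = 49329280, S(14,8) = 20912320, S(14,9) = 5135130, S(14,10) = 752752.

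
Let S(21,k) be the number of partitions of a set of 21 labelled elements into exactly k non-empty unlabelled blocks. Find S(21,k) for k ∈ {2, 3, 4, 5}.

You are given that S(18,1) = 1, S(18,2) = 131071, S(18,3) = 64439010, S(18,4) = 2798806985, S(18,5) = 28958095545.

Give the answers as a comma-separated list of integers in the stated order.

1048575, 1742343625, 181509070050, 3791262568401

@19  (19,1):1·1+0→1, (19,2):131071·2+1→262143, (19,3):64439010·3+131071→193448101, (19,4):2798806985·4+64439010→11259666950, (19,5):28958095545·5+2798806985→147589284710
@20  (20,1):1·1+0→1, (20,2):262143·2+1→524287, (20,3):193448101·3+262143→580606446, (20,4):11259666950·4+193448101→45232115901, (20,5):147589284710·5+11259666950→749206090500
@21  (21,2):524287·2+1→1048575, (21,3):580606446·3+524287→1742343625, (21,4):45232115901·4+580606446→181509070050, (21,5):749206090500·5+45232115901→3791262568401
Read S(21,2) = 1048575, S(21,3) = 1742343625, S(21,4) = 181509070050, S(21,5) = 3791262568401.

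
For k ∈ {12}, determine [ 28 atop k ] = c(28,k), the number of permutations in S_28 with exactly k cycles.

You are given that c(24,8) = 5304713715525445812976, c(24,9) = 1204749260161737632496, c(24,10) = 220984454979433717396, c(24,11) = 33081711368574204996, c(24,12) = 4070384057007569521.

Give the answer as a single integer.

row 25: T[25][9]=24·1204749260161737632496+5304713715525445812976=34218695959407148992880  T[25][10]=24·220984454979433717396+1204749260161737632496=6508376179668146850000  T[25][11]=24·33081711368574204996+220984454979433717396=1014945527825214637300  T[25][12]=24·4070384057007569521+33081711368574204996=130770928736755873500
row 26: T[26][10]=25·6508376179668146850000+34218695959407148992880=196928100451110820242880  T[26][11]=25·1014945527825214637300+6508376179668146850000=31882014375298512782500  T[26][12]=25·130770928736755873500+1014945527825214637300=4284218746244111474800
row 27: T[27][11]=26·31882014375298512782500+196928100451110820242880=1025860474208872152587880  T[27][12]=26·4284218746244111474800+31882014375298512782500=143271701777645411127300
row 28: T[28][12]=27·143271701777645411127300+1025860474208872152587880=4894196422205298253024980
Read c(28,12) = 4894196422205298253024980.

4894196422205298253024980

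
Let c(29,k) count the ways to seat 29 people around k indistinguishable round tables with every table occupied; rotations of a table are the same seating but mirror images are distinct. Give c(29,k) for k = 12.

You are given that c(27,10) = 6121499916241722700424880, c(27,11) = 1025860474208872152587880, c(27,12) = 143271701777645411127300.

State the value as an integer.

170857232541629621904997080

row 28: T[28][11]=27·1025860474208872152587880+6121499916241722700424880=33819732719881270820297640  T[28][12]=27·143271701777645411127300+1025860474208872152587880=4894196422205298253024980
row 29: T[29][12]=28·4894196422205298253024980+33819732719881270820297640=170857232541629621904997080
Read c(29,12) = 170857232541629621904997080.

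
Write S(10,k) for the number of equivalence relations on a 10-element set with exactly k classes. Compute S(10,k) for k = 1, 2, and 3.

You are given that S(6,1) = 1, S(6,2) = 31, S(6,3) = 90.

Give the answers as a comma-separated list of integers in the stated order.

1, 511, 9330

r7: T_7,1=1×1+0=1; T_7,2=2×31+1=63; T_7,3=3×90+31=301
r8: T_8,1=1×1+0=1; T_8,2=2×63+1=127; T_8,3=3×301+63=966
r9: T_9,1=1×1+0=1; T_9,2=2×127+1=255; T_9,3=3×966+127=3025
r10: T_10,1=1×1+0=1; T_10,2=2×255+1=511; T_10,3=3×3025+255=9330
Read S(10,1) = 1, S(10,2) = 511, S(10,3) = 9330.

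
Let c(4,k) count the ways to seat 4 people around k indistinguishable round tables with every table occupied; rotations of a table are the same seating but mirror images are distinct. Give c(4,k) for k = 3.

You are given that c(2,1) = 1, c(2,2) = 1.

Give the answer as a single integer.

6

row 3: T[3][2]=2·1+1=3  T[3][3]=2·0+1=1
row 4: T[4][3]=3·1+3=6
Read c(4,3) = 6.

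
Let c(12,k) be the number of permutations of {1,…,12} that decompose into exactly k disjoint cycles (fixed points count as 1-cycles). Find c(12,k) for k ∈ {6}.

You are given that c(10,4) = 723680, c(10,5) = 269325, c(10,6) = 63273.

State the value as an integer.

13339535

row 11: T[11][5]=10·269325+723680=3416930  T[11][6]=10·63273+269325=902055
row 12: T[12][6]=11·902055+3416930=13339535
Read c(12,6) = 13339535.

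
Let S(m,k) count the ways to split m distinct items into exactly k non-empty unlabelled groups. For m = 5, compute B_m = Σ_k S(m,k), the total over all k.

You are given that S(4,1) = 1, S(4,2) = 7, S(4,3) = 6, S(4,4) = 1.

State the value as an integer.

52

@5  (5,1):1·1+0→1, (5,2):7·2+1→15, (5,3):6·3+7→25, (5,4):1·4+6→10, (5,5):0·5+1→1
B_5 = ΣS(5,k) = 1+15+25+10+1 = 52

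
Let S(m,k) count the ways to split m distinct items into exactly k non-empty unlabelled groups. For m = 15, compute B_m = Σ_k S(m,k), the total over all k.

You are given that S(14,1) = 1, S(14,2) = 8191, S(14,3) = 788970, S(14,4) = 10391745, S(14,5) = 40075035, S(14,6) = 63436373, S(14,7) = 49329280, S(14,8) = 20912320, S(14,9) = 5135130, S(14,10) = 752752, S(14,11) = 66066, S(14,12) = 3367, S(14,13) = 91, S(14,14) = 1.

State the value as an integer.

1382958545

[15] T[15,1]:1*1+0=1 · T[15,2]:2*8191+1=16383 · T[15,3]:3*788970+8191=2375101 · T[15,4]:4*10391745+788970=42355950 · T[15,5]:5*40075035+10391745=210766920 · T[15,6]:6*63436373+40075035=420693273 · T[15,7]:7*49329280+63436373=408741333 · T[15,8]:8*20912320+49329280=216627840 · T[15,9]:9*5135130+20912320=67128490 · T[15,10]:10*752752+5135130=12662650 · T[15,11]:11*66066+752752=1479478 · T[15,12]:12*3367+66066=106470 · T[15,13]:13*91+3367=4550 · T[15,14]:14*1+91=105 · T[15,15]:15*0+1=1
B_15 = ΣS(15,k) = 1+16383+2375101+42355950+210766920+420693273+408741333+216627840+67128490+12662650+1479478+106470+4550+105+1 = 1382958545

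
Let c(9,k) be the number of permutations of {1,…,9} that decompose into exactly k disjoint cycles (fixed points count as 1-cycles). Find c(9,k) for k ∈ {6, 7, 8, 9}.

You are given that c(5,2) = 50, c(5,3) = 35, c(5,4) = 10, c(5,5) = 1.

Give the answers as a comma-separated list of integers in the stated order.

4536, 546, 36, 1

i=6: T(6,3)=50+5·35=225 | T(6,4)=35+5·10=85 | T(6,5)=10+5·1=15 | T(6,6)=1+5·0=1
i=7: T(7,4)=225+6·85=735 | T(7,5)=85+6·15=175 | T(7,6)=15+6·1=21 | T(7,7)=1+6·0=1
i=8: T(8,5)=735+7·175=1960 | T(8,6)=175+7·21=322 | T(8,7)=21+7·1=28 | T(8,8)=1+7·0=1
i=9: T(9,6)=1960+8·322=4536 | T(9,7)=322+8·28=546 | T(9,8)=28+8·1=36 | T(9,9)=1+8·0=1
Read c(9,6) = 4536, c(9,7) = 546, c(9,8) = 36, c(9,9) = 1.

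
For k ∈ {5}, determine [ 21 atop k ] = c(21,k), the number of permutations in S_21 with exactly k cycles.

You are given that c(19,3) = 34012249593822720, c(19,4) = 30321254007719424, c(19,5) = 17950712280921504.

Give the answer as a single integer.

8037811822645051776

[20] T[20,4]:19*30321254007719424+34012249593822720=610116075740491776 · T[20,5]:19*17950712280921504+30321254007719424=371384787345228000
[21] T[21,5]:20*371384787345228000+610116075740491776=8037811822645051776
Read c(21,5) = 8037811822645051776.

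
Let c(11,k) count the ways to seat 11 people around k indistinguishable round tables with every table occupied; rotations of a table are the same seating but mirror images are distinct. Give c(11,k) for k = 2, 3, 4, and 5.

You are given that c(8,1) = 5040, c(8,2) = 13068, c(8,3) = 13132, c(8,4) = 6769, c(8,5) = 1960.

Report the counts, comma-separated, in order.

r9: T_9,1=8×5040+0=40320; T_9,2=8×13068+5040=109584; T_9,3=8×13132+13068=118124; T_9,4=8×6769+13132=67284; T_9,5=8×1960+6769=22449
r10: T_10,1=9×40320+0=362880; T_10,2=9×109584+40320=1026576; T_10,3=9×118124+109584=1172700; T_10,4=9×67284+118124=723680; T_10,5=9×22449+67284=269325
r11: T_11,2=10×1026576+362880=10628640; T_11,3=10×1172700+1026576=12753576; T_11,4=10×723680+1172700=8409500; T_11,5=10×269325+723680=3416930
Read c(11,2) = 10628640, c(11,3) = 12753576, c(11,4) = 8409500, c(11,5) = 3416930.

10628640, 12753576, 8409500, 3416930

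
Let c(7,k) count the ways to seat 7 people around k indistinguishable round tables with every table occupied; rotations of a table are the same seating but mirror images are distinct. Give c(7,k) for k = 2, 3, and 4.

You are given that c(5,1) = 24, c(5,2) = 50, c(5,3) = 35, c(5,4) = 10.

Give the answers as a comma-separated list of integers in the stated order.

@6  (6,1):24·5+0→120, (6,2):50·5+24→274, (6,3):35·5+50→225, (6,4):10·5+35→85
@7  (7,2):274·6+120→1764, (7,3):225·6+274→1624, (7,4):85·6+225→735
Read c(7,2) = 1764, c(7,3) = 1624, c(7,4) = 735.

1764, 1624, 735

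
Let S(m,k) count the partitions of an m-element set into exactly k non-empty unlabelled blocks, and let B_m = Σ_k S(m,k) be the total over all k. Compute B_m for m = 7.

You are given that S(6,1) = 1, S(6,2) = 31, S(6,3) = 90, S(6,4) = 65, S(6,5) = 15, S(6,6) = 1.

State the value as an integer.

[7] T[7,1]:1*1+0=1 · T[7,2]:2*31+1=63 · T[7,3]:3*90+31=301 · T[7,4]:4*65+90=350 · T[7,5]:5*15+65=140 · T[7,6]:6*1+15=21 · T[7,7]:7*0+1=1
B_7 = ΣS(7,k) = 1+63+301+350+140+21+1 = 877

877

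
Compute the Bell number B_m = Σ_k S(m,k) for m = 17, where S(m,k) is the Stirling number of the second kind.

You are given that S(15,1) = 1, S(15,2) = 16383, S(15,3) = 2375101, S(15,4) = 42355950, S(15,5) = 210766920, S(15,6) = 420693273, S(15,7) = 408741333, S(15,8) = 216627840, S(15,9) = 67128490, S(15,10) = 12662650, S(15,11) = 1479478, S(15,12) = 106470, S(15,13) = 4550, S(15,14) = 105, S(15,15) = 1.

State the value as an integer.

82864869804

@16  (16,1):1·1+0→1, (16,2):16383·2+1→32767, (16,3):2375101·3+16383→7141686, (16,4):42355950·4+2375101→171798901, (16,5):210766920·5+42355950→1096190550, (16,6):420693273·6+210766920→2734926558, (16,7):408741333·7+420693273→3281882604, (16,8):216627840·8+408741333→2141764053, (16,9):67128490·9+216627840→820784250, (16,10):12662650·10+67128490→193754990, (16,11):1479478·11+12662650→28936908, (16,12):106470·12+1479478→2757118, (16,13):4550·13+106470→165620, (16,14):105·14+4550→6020, (16,15):1·15+105→120, (16,16):0·16+1→1
@17  (17,1):1·1+0→1, (17,2):32767·2+1→65535, (17,3):7141686·3+32767→21457825, (17,4):171798901·4+7141686→694337290, (17,5):1096190550·5+171798901→5652751651, (17,6):2734926558·6+1096190550→17505749898, (17,7):3281882604·7+2734926558→25708104786, (17,8):2141764053·8+3281882604→20415995028, (17,9):820784250·9+2141764053→9528822303, (17,10):193754990·10+820784250→2758334150, (17,11):28936908·11+193754990→512060978, (17,12):2757118·12+28936908→62022324, (17,13):165620·13+2757118→4910178, (17,14):6020·14+165620→249900, (17,15):120·15+6020→7820, (17,16):1·16+120→136, (17,17):0·17+1→1
B_17 = ΣS(17,k) = 1+65535+21457825+694337290+5652751651+17505749898+25708104786+20415995028+9528822303+2758334150+512060978+62022324+4910178+249900+7820+136+1 = 82864869804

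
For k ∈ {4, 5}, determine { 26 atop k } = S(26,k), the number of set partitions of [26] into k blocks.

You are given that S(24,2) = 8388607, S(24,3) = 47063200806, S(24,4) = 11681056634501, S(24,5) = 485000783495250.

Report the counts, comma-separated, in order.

r25: T_25,3=3×47063200806+8388607=141197991025; T_25,4=4×11681056634501+47063200806=46771289738810; T_25,5=5×485000783495250+11681056634501=2436684974110751
r26: T_26,4=4×46771289738810+141197991025=187226356946265; T_26,5=5×2436684974110751+46771289738810=12230196160292565
Read S(26,4) = 187226356946265, S(26,5) = 12230196160292565.

187226356946265, 12230196160292565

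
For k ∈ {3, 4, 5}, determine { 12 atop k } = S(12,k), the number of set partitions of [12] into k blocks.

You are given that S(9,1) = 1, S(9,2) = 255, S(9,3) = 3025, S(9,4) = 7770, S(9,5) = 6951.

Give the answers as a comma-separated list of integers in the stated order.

i=10: T(10,1)=0+1·1=1 | T(10,2)=1+2·255=511 | T(10,3)=255+3·3025=9330 | T(10,4)=3025+4·7770=34105 | T(10,5)=7770+5·6951=42525
i=11: T(11,2)=1+2·511=1023 | T(11,3)=511+3·9330=28501 | T(11,4)=9330+4·34105=145750 | T(11,5)=34105+5·42525=246730
i=12: T(12,3)=1023+3·28501=86526 | T(12,4)=28501+4·145750=611501 | T(12,5)=145750+5·246730=1379400
Read S(12,3) = 86526, S(12,4) = 611501, S(12,5) = 1379400.

86526, 611501, 1379400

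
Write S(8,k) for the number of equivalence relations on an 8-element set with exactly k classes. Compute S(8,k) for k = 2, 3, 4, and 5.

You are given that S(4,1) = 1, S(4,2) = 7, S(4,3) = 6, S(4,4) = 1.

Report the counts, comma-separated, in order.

[5] T[5,1]:1*1+0=1 · T[5,2]:2*7+1=15 · T[5,3]:3*6+7=25 · T[5,4]:4*1+6=10 · T[5,5]:5*0+1=1
[6] T[6,1]:1*1+0=1 · T[6,2]:2*15+1=31 · T[6,3]:3*25+15=90 · T[6,4]:4*10+25=65 · T[6,5]:5*1+10=15
[7] T[7,1]:1*1+0=1 · T[7,2]:2*31+1=63 · T[7,3]:3*90+31=301 · T[7,4]:4*65+90=350 · T[7,5]:5*15+65=140
[8] T[8,2]:2*63+1=127 · T[8,3]:3*301+63=966 · T[8,4]:4*350+301=1701 · T[8,5]:5*140+350=1050
Read S(8,2) = 127, S(8,3) = 966, S(8,4) = 1701, S(8,5) = 1050.

127, 966, 1701, 1050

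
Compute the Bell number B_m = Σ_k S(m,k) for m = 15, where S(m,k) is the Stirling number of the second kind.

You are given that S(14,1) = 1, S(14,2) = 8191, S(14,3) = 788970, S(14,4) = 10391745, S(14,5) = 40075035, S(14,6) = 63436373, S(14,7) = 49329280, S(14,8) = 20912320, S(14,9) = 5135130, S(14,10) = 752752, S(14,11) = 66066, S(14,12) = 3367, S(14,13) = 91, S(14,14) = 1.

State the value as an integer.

1382958545

r15: T_15,1=1×1+0=1; T_15,2=2×8191+1=16383; T_15,3=3×788970+8191=2375101; T_15,4=4×10391745+788970=42355950; T_15,5=5×40075035+10391745=210766920; T_15,6=6×63436373+40075035=420693273; T_15,7=7×49329280+63436373=408741333; T_15,8=8×20912320+49329280=216627840; T_15,9=9×5135130+20912320=67128490; T_15,10=10×752752+5135130=12662650; T_15,11=11×66066+752752=1479478; T_15,12=12×3367+66066=106470; T_15,13=13×91+3367=4550; T_15,14=14×1+91=105; T_15,15=15×0+1=1
B_15 = ΣS(15,k) = 1+16383+2375101+42355950+210766920+420693273+408741333+216627840+67128490+12662650+1479478+106470+4550+105+1 = 1382958545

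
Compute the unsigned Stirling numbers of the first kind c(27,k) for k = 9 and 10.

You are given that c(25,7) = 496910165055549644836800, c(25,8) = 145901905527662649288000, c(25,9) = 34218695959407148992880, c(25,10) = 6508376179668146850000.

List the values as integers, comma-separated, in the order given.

[26] T[26,8]:25*145901905527662649288000+496910165055549644836800=4144457803247115877036800 · T[26,9]:25*34218695959407148992880+145901905527662649288000=1001369304512841374110000 · T[26,10]:25*6508376179668146850000+34218695959407148992880=196928100451110820242880
[27] T[27,9]:26*1001369304512841374110000+4144457803247115877036800=30180059720580991603896800 · T[27,10]:26*196928100451110820242880+1001369304512841374110000=6121499916241722700424880
Read c(27,9) = 30180059720580991603896800, c(27,10) = 6121499916241722700424880.

30180059720580991603896800, 6121499916241722700424880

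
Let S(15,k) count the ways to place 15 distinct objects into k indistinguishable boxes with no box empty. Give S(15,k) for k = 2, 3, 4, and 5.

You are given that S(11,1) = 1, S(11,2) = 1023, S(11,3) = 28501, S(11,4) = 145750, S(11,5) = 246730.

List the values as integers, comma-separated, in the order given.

16383, 2375101, 42355950, 210766920

i=12: T(12,1)=0+1·1=1 | T(12,2)=1+2·1023=2047 | T(12,3)=1023+3·28501=86526 | T(12,4)=28501+4·145750=611501 | T(12,5)=145750+5·246730=1379400
i=13: T(13,1)=0+1·1=1 | T(13,2)=1+2·2047=4095 | T(13,3)=2047+3·86526=261625 | T(13,4)=86526+4·611501=2532530 | T(13,5)=611501+5·1379400=7508501
i=14: T(14,1)=0+1·1=1 | T(14,2)=1+2·4095=8191 | T(14,3)=4095+3·261625=788970 | T(14,4)=261625+4·2532530=10391745 | T(14,5)=2532530+5·7508501=40075035
i=15: T(15,2)=1+2·8191=16383 | T(15,3)=8191+3·788970=2375101 | T(15,4)=788970+4·10391745=42355950 | T(15,5)=10391745+5·40075035=210766920
Read S(15,2) = 16383, S(15,3) = 2375101, S(15,4) = 42355950, S(15,5) = 210766920.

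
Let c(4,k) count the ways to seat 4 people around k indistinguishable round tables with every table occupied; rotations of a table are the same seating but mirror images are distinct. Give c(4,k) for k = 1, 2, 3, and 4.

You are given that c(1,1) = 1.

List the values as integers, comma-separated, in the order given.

@2  (2,1):1·1+0→1, (2,2):0·1+1→1
@3  (3,1):1·2+0→2, (3,2):1·2+1→3, (3,3):0·2+1→1
@4  (4,1):2·3+0→6, (4,2):3·3+2→11, (4,3):1·3+3→6, (4,4):0·3+1→1
Read c(4,1) = 6, c(4,2) = 11, c(4,3) = 6, c(4,4) = 1.

6, 11, 6, 1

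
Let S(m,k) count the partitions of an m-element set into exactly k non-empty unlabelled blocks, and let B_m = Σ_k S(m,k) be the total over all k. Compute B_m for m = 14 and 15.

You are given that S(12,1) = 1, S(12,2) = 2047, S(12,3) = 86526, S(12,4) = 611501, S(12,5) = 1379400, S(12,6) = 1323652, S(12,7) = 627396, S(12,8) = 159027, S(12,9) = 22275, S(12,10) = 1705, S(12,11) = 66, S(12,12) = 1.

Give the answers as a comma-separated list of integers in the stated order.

row 13: T[13][1]=1·1+0=1  T[13][2]=2·2047+1=4095  T[13][3]=3·86526+2047=261625  T[13][4]=4·611501+86526=2532530  T[13][5]=5·1379400+611501=7508501  T[13][6]=6·1323652+1379400=9321312  T[13][7]=7·627396+1323652=5715424  T[13][8]=8·159027+627396=1899612  T[13][9]=9·22275+159027=359502  T[13][10]=10·1705+22275=39325  T[13][11]=11·66+1705=2431  T[13][12]=12·1+66=78  T[13][13]=13·0+1=1
row 14: T[14][1]=1·1+0=1  T[14][2]=2·4095+1=8191  T[14][3]=3·261625+4095=788970  T[14][4]=4·2532530+261625=10391745  T[14][5]=5·7508501+2532530=40075035  T[14][6]=6·9321312+7508501=63436373  T[14][7]=7·5715424+9321312=49329280  T[14][8]=8·1899612+5715424=20912320  T[14][9]=9·359502+1899612=5135130  T[14][10]=10·39325+359502=752752  T[14][11]=11·2431+39325=66066  T[14][12]=12·78+2431=3367  T[14][13]=13·1+78=91  T[14][14]=14·0+1=1
row 15: T[15][1]=1·1+0=1  T[15][2]=2·8191+1=16383  T[15][3]=3·788970+8191=2375101  T[15][4]=4·10391745+788970=42355950  T[15][5]=5·40075035+10391745=210766920  T[15][6]=6·63436373+40075035=420693273  T[15][7]=7·49329280+63436373=408741333  T[15][8]=8·20912320+49329280=216627840  T[15][9]=9·5135130+20912320=67128490  T[15][10]=10·752752+5135130=12662650  T[15][11]=11·66066+752752=1479478  T[15][12]=12·3367+66066=106470  T[15][13]=13·91+3367=4550  T[15][14]=14·1+91=105  T[15][15]=15·0+1=1
B_14 = ΣS(14,k) = 1+8191+788970+10391745+40075035+63436373+49329280+20912320+5135130+752752+66066+3367+91+1 = 190899322
B_15 = ΣS(15,k) = 1+16383+2375101+42355950+210766920+420693273+408741333+216627840+67128490+12662650+1479478+106470+4550+105+1 = 1382958545

190899322, 1382958545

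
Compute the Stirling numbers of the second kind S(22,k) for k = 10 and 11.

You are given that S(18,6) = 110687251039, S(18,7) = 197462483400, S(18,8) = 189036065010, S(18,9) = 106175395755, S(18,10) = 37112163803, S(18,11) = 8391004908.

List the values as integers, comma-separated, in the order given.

row 19: T[19][7]=7·197462483400+110687251039=1492924634839  T[19][8]=8·189036065010+197462483400=1709751003480  T[19][9]=9·106175395755+189036065010=1144614626805  T[19][10]=10·37112163803+106175395755=477297033785  T[19][11]=11·8391004908+37112163803=129413217791
row 20: T[20][8]=8·1709751003480+1492924634839=15170932662679  T[20][9]=9·1144614626805+1709751003480=12011282644725  T[20][10]=10·477297033785+1144614626805=5917584964655  T[20][11]=11·129413217791+477297033785=1900842429486
row 21: T[21][9]=9·12011282644725+15170932662679=123272476465204  T[21][10]=10·5917584964655+12011282644725=71187132291275  T[21][11]=11·1900842429486+5917584964655=26826851689001
row 22: T[22][10]=10·71187132291275+123272476465204=835143799377954  T[22][11]=11·26826851689001+71187132291275=366282500870286
Read S(22,10) = 835143799377954, S(22,11) = 366282500870286.

835143799377954, 366282500870286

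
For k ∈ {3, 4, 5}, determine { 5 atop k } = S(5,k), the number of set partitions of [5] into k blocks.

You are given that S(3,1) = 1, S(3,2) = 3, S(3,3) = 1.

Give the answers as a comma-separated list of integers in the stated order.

row 4: T[4][2]=2·3+1=7  T[4][3]=3·1+3=6  T[4][4]=4·0+1=1
row 5: T[5][3]=3·6+7=25  T[5][4]=4·1+6=10  T[5][5]=5·0+1=1
Read S(5,3) = 25, S(5,4) = 10, S(5,5) = 1.

25, 10, 1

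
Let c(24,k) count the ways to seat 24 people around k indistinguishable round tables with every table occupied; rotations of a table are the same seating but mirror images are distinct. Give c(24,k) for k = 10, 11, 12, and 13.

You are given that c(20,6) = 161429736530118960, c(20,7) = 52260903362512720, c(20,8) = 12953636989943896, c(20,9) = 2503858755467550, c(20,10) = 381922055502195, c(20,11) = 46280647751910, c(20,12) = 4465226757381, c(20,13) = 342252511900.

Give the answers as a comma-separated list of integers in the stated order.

220984454979433717396, 33081711368574204996, 4070384057007569521, 413356714301314056

r21: T_21,7=20×52260903362512720+161429736530118960=1206647803780373360; T_21,8=20×12953636989943896+52260903362512720=311333643161390640; T_21,9=20×2503858755467550+12953636989943896=63030812099294896; T_21,10=20×381922055502195+2503858755467550=10142299865511450; T_21,11=20×46280647751910+381922055502195=1307535010540395; T_21,12=20×4465226757381+46280647751910=135585182899530; T_21,13=20×342252511900+4465226757381=11310276995381
r22: T_22,8=21×311333643161390640+1206647803780373360=7744654310169576800; T_22,9=21×63030812099294896+311333643161390640=1634980697246583456; T_22,10=21×10142299865511450+63030812099294896=276019109275035346; T_22,11=21×1307535010540395+10142299865511450=37600535086859745; T_22,12=21×135585182899530+1307535010540395=4154823851430525; T_22,13=21×11310276995381+135585182899530=373100999802531
r23: T_23,9=22×1634980697246583456+7744654310169576800=43714229649594412832; T_23,10=22×276019109275035346+1634980697246583456=7707401101297361068; T_23,11=22×37600535086859745+276019109275035346=1103230881185949736; T_23,12=22×4154823851430525+37600535086859745=129006659818331295; T_23,13=22×373100999802531+4154823851430525=12363045847086207
r24: T_24,10=23×7707401101297361068+43714229649594412832=220984454979433717396; T_24,11=23×1103230881185949736+7707401101297361068=33081711368574204996; T_24,12=23×129006659818331295+1103230881185949736=4070384057007569521; T_24,13=23×12363045847086207+129006659818331295=413356714301314056
Read c(24,10) = 220984454979433717396, c(24,11) = 33081711368574204996, c(24,12) = 4070384057007569521, c(24,13) = 413356714301314056.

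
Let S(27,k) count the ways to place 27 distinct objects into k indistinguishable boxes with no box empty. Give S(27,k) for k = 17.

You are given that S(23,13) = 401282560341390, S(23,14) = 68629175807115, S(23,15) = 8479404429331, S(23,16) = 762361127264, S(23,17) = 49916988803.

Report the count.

35569317763922670

i=24: T(24,14)=401282560341390+14·68629175807115=1362091021641000 | T(24,15)=68629175807115+15·8479404429331=195820242247080 | T(24,16)=8479404429331+16·762361127264=20677182465555 | T(24,17)=762361127264+17·49916988803=1610949936915
i=25: T(25,15)=1362091021641000+15·195820242247080=4299394655347200 | T(25,16)=195820242247080+16·20677182465555=526655161695960 | T(25,17)=20677182465555+17·1610949936915=48063331393110
i=26: T(26,16)=4299394655347200+16·526655161695960=12725877242482560 | T(26,17)=526655161695960+17·48063331393110=1343731795378830
i=27: T(27,17)=12725877242482560+17·1343731795378830=35569317763922670
Read S(27,17) = 35569317763922670.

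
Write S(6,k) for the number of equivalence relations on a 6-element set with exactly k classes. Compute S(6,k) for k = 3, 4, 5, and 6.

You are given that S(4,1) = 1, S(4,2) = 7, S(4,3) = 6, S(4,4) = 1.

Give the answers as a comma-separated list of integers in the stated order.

[5] T[5,2]:2*7+1=15 · T[5,3]:3*6+7=25 · T[5,4]:4*1+6=10 · T[5,5]:5*0+1=1
[6] T[6,3]:3*25+15=90 · T[6,4]:4*10+25=65 · T[6,5]:5*1+10=15 · T[6,6]:6*0+1=1
Read S(6,3) = 90, S(6,4) = 65, S(6,5) = 15, S(6,6) = 1.

90, 65, 15, 1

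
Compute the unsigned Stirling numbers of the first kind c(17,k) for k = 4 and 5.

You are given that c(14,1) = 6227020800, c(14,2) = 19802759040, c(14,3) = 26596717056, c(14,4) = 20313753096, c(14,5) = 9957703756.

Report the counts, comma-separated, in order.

87077748875904, 48366009233424

r15: T_15,2=14×19802759040+6227020800=283465647360; T_15,3=14×26596717056+19802759040=392156797824; T_15,4=14×20313753096+26596717056=310989260400; T_15,5=14×9957703756+20313753096=159721605680
r16: T_16,3=15×392156797824+283465647360=6165817614720; T_16,4=15×310989260400+392156797824=5056995703824; T_16,5=15×159721605680+310989260400=2706813345600
r17: T_17,4=16×5056995703824+6165817614720=87077748875904; T_17,5=16×2706813345600+5056995703824=48366009233424
Read c(17,4) = 87077748875904, c(17,5) = 48366009233424.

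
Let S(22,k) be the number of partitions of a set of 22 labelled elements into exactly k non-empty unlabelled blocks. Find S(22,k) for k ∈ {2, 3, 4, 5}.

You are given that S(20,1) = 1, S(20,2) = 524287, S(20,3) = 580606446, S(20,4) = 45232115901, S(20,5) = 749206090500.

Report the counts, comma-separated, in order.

r21: T_21,1=1×1+0=1; T_21,2=2×524287+1=1048575; T_21,3=3×580606446+524287=1742343625; T_21,4=4×45232115901+580606446=181509070050; T_21,5=5×749206090500+45232115901=3791262568401
r22: T_22,2=2×1048575+1=2097151; T_22,3=3×1742343625+1048575=5228079450; T_22,4=4×181509070050+1742343625=727778623825; T_22,5=5×3791262568401+181509070050=19137821912055
Read S(22,2) = 2097151, S(22,3) = 5228079450, S(22,4) = 727778623825, S(22,5) = 19137821912055.

2097151, 5228079450, 727778623825, 19137821912055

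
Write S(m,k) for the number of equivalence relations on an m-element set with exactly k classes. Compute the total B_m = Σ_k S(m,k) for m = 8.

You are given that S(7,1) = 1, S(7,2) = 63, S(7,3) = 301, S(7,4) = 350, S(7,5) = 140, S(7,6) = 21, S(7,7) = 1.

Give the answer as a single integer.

r8: T_8,1=1×1+0=1; T_8,2=2×63+1=127; T_8,3=3×301+63=966; T_8,4=4×350+301=1701; T_8,5=5×140+350=1050; T_8,6=6×21+140=266; T_8,7=7×1+21=28; T_8,8=8×0+1=1
B_8 = ΣS(8,k) = 1+127+966+1701+1050+266+28+1 = 4140

4140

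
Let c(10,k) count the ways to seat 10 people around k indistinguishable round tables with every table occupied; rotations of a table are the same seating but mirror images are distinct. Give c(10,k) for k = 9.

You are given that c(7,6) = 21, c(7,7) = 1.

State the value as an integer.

row 8: T[8][7]=7·1+21=28  T[8][8]=7·0+1=1
row 9: T[9][8]=8·1+28=36  T[9][9]=8·0+1=1
row 10: T[10][9]=9·1+36=45
Read c(10,9) = 45.

45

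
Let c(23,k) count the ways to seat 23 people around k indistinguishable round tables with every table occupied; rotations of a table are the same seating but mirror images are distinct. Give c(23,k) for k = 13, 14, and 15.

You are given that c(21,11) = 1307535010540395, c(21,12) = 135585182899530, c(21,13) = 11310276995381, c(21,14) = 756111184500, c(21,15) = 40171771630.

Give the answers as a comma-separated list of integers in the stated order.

@22  (22,12):135585182899530·21+1307535010540395→4154823851430525, (22,13):11310276995381·21+135585182899530→373100999802531, (22,14):756111184500·21+11310276995381→27188611869881, (22,15):40171771630·21+756111184500→1599718388730
@23  (23,13):373100999802531·22+4154823851430525→12363045847086207, (23,14):27188611869881·22+373100999802531→971250460939913, (23,15):1599718388730·22+27188611869881→62382416421941
Read c(23,13) = 12363045847086207, c(23,14) = 971250460939913, c(23,15) = 62382416421941.

12363045847086207, 971250460939913, 62382416421941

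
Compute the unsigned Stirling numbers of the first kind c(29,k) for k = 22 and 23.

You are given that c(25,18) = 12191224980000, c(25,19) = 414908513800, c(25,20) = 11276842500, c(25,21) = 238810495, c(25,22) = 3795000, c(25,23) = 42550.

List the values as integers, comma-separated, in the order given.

[26] T[26,19]:25*414908513800+12191224980000=22563937825000 · T[26,20]:25*11276842500+414908513800=696829576300 · T[26,21]:25*238810495+11276842500=17247104875 · T[26,22]:25*3795000+238810495=333685495 · T[26,23]:25*42550+3795000=4858750
[27] T[27,20]:26*696829576300+22563937825000=40681506808800 · T[27,21]:26*17247104875+696829576300=1145254303050 · T[27,22]:26*333685495+17247104875=25922927745 · T[27,23]:26*4858750+333685495=460012995
[28] T[28,21]:27*1145254303050+40681506808800=71603372991150 · T[28,22]:27*25922927745+1145254303050=1845173352165 · T[28,23]:27*460012995+25922927745=38343278610
[29] T[29,22]:28*1845173352165+71603372991150=123268226851770 · T[29,23]:28*38343278610+1845173352165=2918785153245
Read c(29,22) = 123268226851770, c(29,23) = 2918785153245.

123268226851770, 2918785153245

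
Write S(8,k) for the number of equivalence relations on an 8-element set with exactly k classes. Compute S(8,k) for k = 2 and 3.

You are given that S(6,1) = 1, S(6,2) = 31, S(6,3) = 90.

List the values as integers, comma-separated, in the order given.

[7] T[7,1]:1*1+0=1 · T[7,2]:2*31+1=63 · T[7,3]:3*90+31=301
[8] T[8,2]:2*63+1=127 · T[8,3]:3*301+63=966
Read S(8,2) = 127, S(8,3) = 966.

127, 966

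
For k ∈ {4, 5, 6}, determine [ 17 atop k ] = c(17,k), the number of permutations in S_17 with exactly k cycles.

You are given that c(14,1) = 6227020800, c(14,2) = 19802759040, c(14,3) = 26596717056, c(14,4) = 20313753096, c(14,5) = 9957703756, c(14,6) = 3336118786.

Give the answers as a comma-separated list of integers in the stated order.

[15] T[15,2]:14*19802759040+6227020800=283465647360 · T[15,3]:14*26596717056+19802759040=392156797824 · T[15,4]:14*20313753096+26596717056=310989260400 · T[15,5]:14*9957703756+20313753096=159721605680 · T[15,6]:14*3336118786+9957703756=56663366760
[16] T[16,3]:15*392156797824+283465647360=6165817614720 · T[16,4]:15*310989260400+392156797824=5056995703824 · T[16,5]:15*159721605680+310989260400=2706813345600 · T[16,6]:15*56663366760+159721605680=1009672107080
[17] T[17,4]:16*5056995703824+6165817614720=87077748875904 · T[17,5]:16*2706813345600+5056995703824=48366009233424 · T[17,6]:16*1009672107080+2706813345600=18861567058880
Read c(17,4) = 87077748875904, c(17,5) = 48366009233424, c(17,6) = 18861567058880.

87077748875904, 48366009233424, 18861567058880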